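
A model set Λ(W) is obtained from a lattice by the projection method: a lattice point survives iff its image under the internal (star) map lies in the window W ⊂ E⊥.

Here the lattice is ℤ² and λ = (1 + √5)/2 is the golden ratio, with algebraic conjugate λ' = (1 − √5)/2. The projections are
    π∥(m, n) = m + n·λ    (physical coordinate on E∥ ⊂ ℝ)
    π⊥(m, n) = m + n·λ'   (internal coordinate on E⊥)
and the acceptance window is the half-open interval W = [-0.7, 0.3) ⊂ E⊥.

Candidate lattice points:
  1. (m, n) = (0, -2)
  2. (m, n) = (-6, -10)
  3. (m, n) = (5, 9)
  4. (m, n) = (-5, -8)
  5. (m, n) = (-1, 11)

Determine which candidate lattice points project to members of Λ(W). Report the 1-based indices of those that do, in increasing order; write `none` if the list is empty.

Numerically λ ≈ 1.6180 and λ' = −1/λ ≈ -0.6180.
#1 (0,-2): internal coord 0 + (-2)·λ' = +1.2361; +1.2361 ∉ [-0.7, 0.3) → out
#2 (-6,-10): internal coord -6 + (-10)·λ' = +0.1803; +0.1803 ∈ [-0.7, 0.3) → IN Λ
#3 (5,9): internal coord 5 + (9)·λ' = -0.5623; -0.5623 ∈ [-0.7, 0.3) → IN Λ
#4 (-5,-8): internal coord -5 + (-8)·λ' = -0.0557; -0.0557 ∈ [-0.7, 0.3) → IN Λ
#5 (-1,11): internal coord -1 + (11)·λ' = -7.7984; -7.7984 ∉ [-0.7, 0.3) → out

2, 3, 4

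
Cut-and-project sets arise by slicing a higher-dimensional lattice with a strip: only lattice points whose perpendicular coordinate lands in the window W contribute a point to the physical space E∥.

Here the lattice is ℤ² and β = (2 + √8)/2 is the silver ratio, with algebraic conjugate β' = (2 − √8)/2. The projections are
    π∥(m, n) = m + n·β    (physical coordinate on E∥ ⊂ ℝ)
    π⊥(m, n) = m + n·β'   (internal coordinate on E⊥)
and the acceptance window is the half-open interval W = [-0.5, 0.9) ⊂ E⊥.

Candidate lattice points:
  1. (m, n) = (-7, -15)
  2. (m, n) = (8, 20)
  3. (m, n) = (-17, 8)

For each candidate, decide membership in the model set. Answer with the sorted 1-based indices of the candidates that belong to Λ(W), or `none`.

2

Numerically β ≈ 2.4142 and β' = −1/β ≈ -0.4142.
candidate 1: (m,n)=(-7,-15) → π∥ = -7-15·β ≈ -43.2132, π⊥ = -7-15·β' ≈ -0.7868 ∉ [-0.5, 0.9) ⇒ out
candidate 2: (m,n)=(8,20) → π∥ = 8+20·β ≈ 56.2843, π⊥ = 8+20·β' ≈ -0.2843 ∈ [-0.5, 0.9) ⇒ IN Λ
candidate 3: (m,n)=(-17,8) → π∥ = -17+8·β ≈ 2.3137, π⊥ = -17+8·β' ≈ -20.3137 ∉ [-0.5, 0.9) ⇒ out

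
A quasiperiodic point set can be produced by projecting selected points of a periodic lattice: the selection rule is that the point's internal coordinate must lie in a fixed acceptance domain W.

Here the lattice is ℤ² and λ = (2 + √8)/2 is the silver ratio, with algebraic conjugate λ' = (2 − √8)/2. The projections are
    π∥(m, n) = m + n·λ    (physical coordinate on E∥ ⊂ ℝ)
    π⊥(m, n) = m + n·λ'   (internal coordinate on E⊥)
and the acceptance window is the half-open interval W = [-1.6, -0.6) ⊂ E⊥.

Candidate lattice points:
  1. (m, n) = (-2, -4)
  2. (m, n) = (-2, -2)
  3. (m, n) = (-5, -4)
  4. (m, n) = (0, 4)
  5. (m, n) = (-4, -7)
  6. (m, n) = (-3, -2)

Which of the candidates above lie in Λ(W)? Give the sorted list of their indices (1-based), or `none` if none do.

Compute λ' = (2−√8)/2 = -0.4142, so π⊥(m,n) = m -0.4142·n.
#1 (-2,-4): internal coord -2 + (-4)·λ' = -0.3431; -0.3431 ∉ [-1.6, -0.6) → out
#2 (-2,-2): internal coord -2 + (-2)·λ' = -1.1716; -1.1716 ∈ [-1.6, -0.6) → IN Λ
#3 (-5,-4): internal coord -5 + (-4)·λ' = -3.3431; -3.3431 ∉ [-1.6, -0.6) → out
#4 (0,4): internal coord 0 + (4)·λ' = -1.6569; -1.6569 ∉ [-1.6, -0.6) → out
#5 (-4,-7): internal coord -4 + (-7)·λ' = -1.1005; -1.1005 ∈ [-1.6, -0.6) → IN Λ
#6 (-3,-2): internal coord -3 + (-2)·λ' = -2.1716; -2.1716 ∉ [-1.6, -0.6) → out

2, 5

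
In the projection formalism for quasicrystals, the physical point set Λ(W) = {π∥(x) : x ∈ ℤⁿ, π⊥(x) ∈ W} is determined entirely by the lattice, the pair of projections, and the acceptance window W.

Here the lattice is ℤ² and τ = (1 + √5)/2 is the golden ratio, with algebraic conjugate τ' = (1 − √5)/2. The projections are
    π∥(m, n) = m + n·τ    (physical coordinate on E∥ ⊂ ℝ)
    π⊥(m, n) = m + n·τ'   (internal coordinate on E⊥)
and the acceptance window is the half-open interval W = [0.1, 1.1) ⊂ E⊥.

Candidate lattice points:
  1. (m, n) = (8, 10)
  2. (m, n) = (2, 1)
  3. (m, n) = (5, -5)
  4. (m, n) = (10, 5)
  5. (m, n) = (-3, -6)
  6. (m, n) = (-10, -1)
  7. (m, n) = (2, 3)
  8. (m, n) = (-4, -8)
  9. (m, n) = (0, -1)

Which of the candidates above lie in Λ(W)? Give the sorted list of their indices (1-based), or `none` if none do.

τ' = (1−√5)/2 ≈ -0.618034.
candidate 1: (m,n)=(8,10) → π∥ = 8+10·τ ≈ 24.180340, π⊥ = 8+10·τ' ≈ 1.819660 ∉ [0.1, 1.1) ⇒ out
candidate 2: (m,n)=(2,1) → π∥ = 2+1·τ ≈ 3.618034, π⊥ = 2+1·τ' ≈ 1.381966 ∉ [0.1, 1.1) ⇒ out
candidate 3: (m,n)=(5,-5) → π∥ = 5-5·τ ≈ -3.090170, π⊥ = 5-5·τ' ≈ 8.090170 ∉ [0.1, 1.1) ⇒ out
candidate 4: (m,n)=(10,5) → π∥ = 10+5·τ ≈ 18.090170, π⊥ = 10+5·τ' ≈ 6.909830 ∉ [0.1, 1.1) ⇒ out
candidate 5: (m,n)=(-3,-6) → π∥ = -3-6·τ ≈ -12.708204, π⊥ = -3-6·τ' ≈ 0.708204 ∈ [0.1, 1.1) ⇒ IN Λ
candidate 6: (m,n)=(-10,-1) → π∥ = -10-1·τ ≈ -11.618034, π⊥ = -10-1·τ' ≈ -9.381966 ∉ [0.1, 1.1) ⇒ out
candidate 7: (m,n)=(2,3) → π∥ = 2+3·τ ≈ 6.854102, π⊥ = 2+3·τ' ≈ 0.145898 ∈ [0.1, 1.1) ⇒ IN Λ
candidate 8: (m,n)=(-4,-8) → π∥ = -4-8·τ ≈ -16.944272, π⊥ = -4-8·τ' ≈ 0.944272 ∈ [0.1, 1.1) ⇒ IN Λ
candidate 9: (m,n)=(0,-1) → π∥ = 0-1·τ ≈ -1.618034, π⊥ = 0-1·τ' ≈ 0.618034 ∈ [0.1, 1.1) ⇒ IN Λ

5, 7, 8, 9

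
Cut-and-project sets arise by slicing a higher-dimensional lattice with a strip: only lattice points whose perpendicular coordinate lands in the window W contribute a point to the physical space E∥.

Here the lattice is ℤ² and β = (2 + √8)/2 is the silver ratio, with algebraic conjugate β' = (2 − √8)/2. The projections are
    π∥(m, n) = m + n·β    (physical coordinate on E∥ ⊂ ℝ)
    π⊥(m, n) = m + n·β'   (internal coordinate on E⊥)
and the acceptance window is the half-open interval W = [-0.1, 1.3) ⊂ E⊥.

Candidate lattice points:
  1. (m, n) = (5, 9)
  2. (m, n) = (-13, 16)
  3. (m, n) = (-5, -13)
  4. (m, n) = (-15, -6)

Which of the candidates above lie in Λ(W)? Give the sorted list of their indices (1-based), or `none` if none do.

Compute β' = (2−√8)/2 = -0.41421, so π⊥(m,n) = m -0.41421·n.
[1] lift (5,9): star map gives 1.27208; window check -0.1 ≤ 1.27208 < 1.3 is true → IN Λ
[2] lift (-13,16): star map gives -19.62742; window check -0.1 ≤ -19.62742 < 1.3 is false → out
[3] lift (-5,-13): star map gives 0.38478; window check -0.1 ≤ 0.38478 < 1.3 is true → IN Λ
[4] lift (-15,-6): star map gives -12.51472; window check -0.1 ≤ -12.51472 < 1.3 is false → out

1, 3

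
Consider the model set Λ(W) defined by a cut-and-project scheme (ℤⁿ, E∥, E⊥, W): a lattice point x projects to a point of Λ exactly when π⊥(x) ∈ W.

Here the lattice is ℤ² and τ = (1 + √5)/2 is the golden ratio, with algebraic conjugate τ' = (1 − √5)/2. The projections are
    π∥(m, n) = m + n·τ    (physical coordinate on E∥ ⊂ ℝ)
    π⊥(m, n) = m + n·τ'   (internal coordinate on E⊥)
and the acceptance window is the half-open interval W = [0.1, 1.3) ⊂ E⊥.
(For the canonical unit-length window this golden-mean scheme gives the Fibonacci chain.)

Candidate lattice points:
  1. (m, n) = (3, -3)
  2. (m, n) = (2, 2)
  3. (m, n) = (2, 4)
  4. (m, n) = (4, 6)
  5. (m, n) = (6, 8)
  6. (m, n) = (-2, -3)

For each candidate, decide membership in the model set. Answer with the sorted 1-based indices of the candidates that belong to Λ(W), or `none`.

2, 4, 5

τ' = (1−√5)/2 ≈ -0.61803.
candidate 1: (m,n)=(3,-3) → π∥ = 3-3·τ ≈ -1.85410, π⊥ = 3-3·τ' ≈ 4.85410 ∉ [0.1, 1.3) ⇒ out
candidate 2: (m,n)=(2,2) → π∥ = 2+2·τ ≈ 5.23607, π⊥ = 2+2·τ' ≈ 0.76393 ∈ [0.1, 1.3) ⇒ IN Λ
candidate 3: (m,n)=(2,4) → π∥ = 2+4·τ ≈ 8.47214, π⊥ = 2+4·τ' ≈ -0.47214 ∉ [0.1, 1.3) ⇒ out
candidate 4: (m,n)=(4,6) → π∥ = 4+6·τ ≈ 13.70820, π⊥ = 4+6·τ' ≈ 0.29180 ∈ [0.1, 1.3) ⇒ IN Λ
candidate 5: (m,n)=(6,8) → π∥ = 6+8·τ ≈ 18.94427, π⊥ = 6+8·τ' ≈ 1.05573 ∈ [0.1, 1.3) ⇒ IN Λ
candidate 6: (m,n)=(-2,-3) → π∥ = -2-3·τ ≈ -6.85410, π⊥ = -2-3·τ' ≈ -0.14590 ∉ [0.1, 1.3) ⇒ out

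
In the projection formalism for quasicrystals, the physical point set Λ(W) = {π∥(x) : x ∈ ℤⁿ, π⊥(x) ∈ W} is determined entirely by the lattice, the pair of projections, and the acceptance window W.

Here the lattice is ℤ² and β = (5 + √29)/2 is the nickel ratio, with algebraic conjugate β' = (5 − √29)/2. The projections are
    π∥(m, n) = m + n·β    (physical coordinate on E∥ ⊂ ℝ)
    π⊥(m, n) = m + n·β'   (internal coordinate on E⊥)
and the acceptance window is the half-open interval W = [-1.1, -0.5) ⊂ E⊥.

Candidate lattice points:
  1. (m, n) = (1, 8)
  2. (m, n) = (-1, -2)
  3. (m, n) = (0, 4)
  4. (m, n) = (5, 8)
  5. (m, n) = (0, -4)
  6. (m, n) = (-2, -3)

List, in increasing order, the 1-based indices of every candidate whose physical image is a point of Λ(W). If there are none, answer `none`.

Numerically β ≈ 5.1926 and β' = −1/β ≈ -0.1926.
[1] lift (1,8): star map gives -0.5407; window check -1.1 ≤ -0.5407 < -0.5 is true → IN Λ
[2] lift (-1,-2): star map gives -0.6148; window check -1.1 ≤ -0.6148 < -0.5 is true → IN Λ
[3] lift (0,4): star map gives -0.7703; window check -1.1 ≤ -0.7703 < -0.5 is true → IN Λ
[4] lift (5,8): star map gives 3.4593; window check -1.1 ≤ 3.4593 < -0.5 is false → out
[5] lift (0,-4): star map gives 0.7703; window check -1.1 ≤ 0.7703 < -0.5 is false → out
[6] lift (-2,-3): star map gives -1.4223; window check -1.1 ≤ -1.4223 < -0.5 is false → out

1, 2, 3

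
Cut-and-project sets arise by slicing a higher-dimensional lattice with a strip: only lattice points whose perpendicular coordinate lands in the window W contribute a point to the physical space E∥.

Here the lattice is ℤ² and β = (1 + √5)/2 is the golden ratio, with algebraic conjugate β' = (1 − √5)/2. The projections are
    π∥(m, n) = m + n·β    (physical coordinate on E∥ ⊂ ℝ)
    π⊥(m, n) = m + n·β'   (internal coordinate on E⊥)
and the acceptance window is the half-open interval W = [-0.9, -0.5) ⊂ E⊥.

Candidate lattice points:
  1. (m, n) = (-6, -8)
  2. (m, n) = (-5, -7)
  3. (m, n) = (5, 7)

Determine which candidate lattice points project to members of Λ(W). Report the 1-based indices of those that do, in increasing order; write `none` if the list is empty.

2

Compute β' = (1−√5)/2 = -0.6180, so π⊥(m,n) = m -0.6180·n.
#1 (-6,-8): internal coord -6 + (-8)·β' = -1.0557; -1.0557 ∉ [-0.9, -0.5) → out
#2 (-5,-7): internal coord -5 + (-7)·β' = -0.6738; -0.6738 ∈ [-0.9, -0.5) → IN Λ
#3 (5,7): internal coord 5 + (7)·β' = +0.6738; +0.6738 ∉ [-0.9, -0.5) → out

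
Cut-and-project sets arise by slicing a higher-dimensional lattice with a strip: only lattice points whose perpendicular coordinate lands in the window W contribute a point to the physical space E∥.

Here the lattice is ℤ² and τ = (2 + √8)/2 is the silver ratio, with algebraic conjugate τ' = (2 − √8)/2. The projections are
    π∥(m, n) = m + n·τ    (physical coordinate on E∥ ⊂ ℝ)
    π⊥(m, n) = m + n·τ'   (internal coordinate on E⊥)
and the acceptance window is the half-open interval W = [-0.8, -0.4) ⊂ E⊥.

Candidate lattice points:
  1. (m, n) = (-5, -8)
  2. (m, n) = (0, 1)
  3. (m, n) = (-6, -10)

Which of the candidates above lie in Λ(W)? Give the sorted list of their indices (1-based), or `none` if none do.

Numerically τ ≈ 2.41421 and τ' = −1/τ ≈ -0.41421.
#1 (-5,-8): internal coord -5 + (-8)·τ' = -1.68629; -1.68629 ∉ [-0.8, -0.4) → out
#2 (0,1): internal coord 0 + (1)·τ' = -0.41421; -0.41421 ∈ [-0.8, -0.4) → IN Λ
#3 (-6,-10): internal coord -6 + (-10)·τ' = -1.85786; -1.85786 ∉ [-0.8, -0.4) → out

2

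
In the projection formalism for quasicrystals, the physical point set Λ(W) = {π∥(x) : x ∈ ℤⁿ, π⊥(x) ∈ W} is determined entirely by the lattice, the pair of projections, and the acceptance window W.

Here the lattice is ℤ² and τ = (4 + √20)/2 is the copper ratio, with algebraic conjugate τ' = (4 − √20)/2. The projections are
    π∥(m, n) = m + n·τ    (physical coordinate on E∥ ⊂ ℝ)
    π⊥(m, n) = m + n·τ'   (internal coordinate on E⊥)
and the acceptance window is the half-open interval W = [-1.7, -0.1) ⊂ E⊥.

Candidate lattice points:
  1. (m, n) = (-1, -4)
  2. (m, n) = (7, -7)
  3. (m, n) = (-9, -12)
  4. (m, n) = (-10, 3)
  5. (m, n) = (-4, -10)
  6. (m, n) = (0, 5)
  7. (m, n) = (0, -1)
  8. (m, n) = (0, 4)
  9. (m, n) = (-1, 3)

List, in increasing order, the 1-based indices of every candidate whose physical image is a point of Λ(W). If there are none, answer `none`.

Compute τ' = (4−√20)/2 = -0.23607, so π⊥(m,n) = m -0.23607·n.
[1] lift (-1,-4): star map gives -0.05573; window check -1.7 ≤ -0.05573 < -0.1 is false → out
[2] lift (7,-7): star map gives 8.65248; window check -1.7 ≤ 8.65248 < -0.1 is false → out
[3] lift (-9,-12): star map gives -6.16718; window check -1.7 ≤ -6.16718 < -0.1 is false → out
[4] lift (-10,3): star map gives -10.70820; window check -1.7 ≤ -10.70820 < -0.1 is false → out
[5] lift (-4,-10): star map gives -1.63932; window check -1.7 ≤ -1.63932 < -0.1 is true → IN Λ
[6] lift (0,5): star map gives -1.18034; window check -1.7 ≤ -1.18034 < -0.1 is true → IN Λ
[7] lift (0,-1): star map gives 0.23607; window check -1.7 ≤ 0.23607 < -0.1 is false → out
[8] lift (0,4): star map gives -0.94427; window check -1.7 ≤ -0.94427 < -0.1 is true → IN Λ
[9] lift (-1,3): star map gives -1.70820; window check -1.7 ≤ -1.70820 < -0.1 is false → out

5, 6, 8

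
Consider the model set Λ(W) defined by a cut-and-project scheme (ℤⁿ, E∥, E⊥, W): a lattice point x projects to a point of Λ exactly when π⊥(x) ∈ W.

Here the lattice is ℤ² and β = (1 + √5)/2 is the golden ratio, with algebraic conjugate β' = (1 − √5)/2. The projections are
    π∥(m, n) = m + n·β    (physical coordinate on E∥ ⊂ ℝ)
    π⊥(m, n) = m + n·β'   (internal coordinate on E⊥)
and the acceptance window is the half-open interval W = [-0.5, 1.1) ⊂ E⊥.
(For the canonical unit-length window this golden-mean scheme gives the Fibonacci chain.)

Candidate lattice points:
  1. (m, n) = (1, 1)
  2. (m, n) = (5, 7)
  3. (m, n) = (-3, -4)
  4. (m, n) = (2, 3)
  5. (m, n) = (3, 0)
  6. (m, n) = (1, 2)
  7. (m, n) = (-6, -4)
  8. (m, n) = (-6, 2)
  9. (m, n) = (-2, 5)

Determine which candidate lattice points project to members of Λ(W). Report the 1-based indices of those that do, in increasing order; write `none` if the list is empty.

1, 2, 4, 6

β' = (1−√5)/2 ≈ -0.61803.
candidate 1: (m,n)=(1,1) → π∥ = 1+1·β ≈ 2.61803, π⊥ = 1+1·β' ≈ 0.38197 ∈ [-0.5, 1.1) ⇒ IN Λ
candidate 2: (m,n)=(5,7) → π∥ = 5+7·β ≈ 16.32624, π⊥ = 5+7·β' ≈ 0.67376 ∈ [-0.5, 1.1) ⇒ IN Λ
candidate 3: (m,n)=(-3,-4) → π∥ = -3-4·β ≈ -9.47214, π⊥ = -3-4·β' ≈ -0.52786 ∉ [-0.5, 1.1) ⇒ out
candidate 4: (m,n)=(2,3) → π∥ = 2+3·β ≈ 6.85410, π⊥ = 2+3·β' ≈ 0.14590 ∈ [-0.5, 1.1) ⇒ IN Λ
candidate 5: (m,n)=(3,0) → π∥ = 3+0·β ≈ 3.00000, π⊥ = 3+0·β' ≈ 3.00000 ∉ [-0.5, 1.1) ⇒ out
candidate 6: (m,n)=(1,2) → π∥ = 1+2·β ≈ 4.23607, π⊥ = 1+2·β' ≈ -0.23607 ∈ [-0.5, 1.1) ⇒ IN Λ
candidate 7: (m,n)=(-6,-4) → π∥ = -6-4·β ≈ -12.47214, π⊥ = -6-4·β' ≈ -3.52786 ∉ [-0.5, 1.1) ⇒ out
candidate 8: (m,n)=(-6,2) → π∥ = -6+2·β ≈ -2.76393, π⊥ = -6+2·β' ≈ -7.23607 ∉ [-0.5, 1.1) ⇒ out
candidate 9: (m,n)=(-2,5) → π∥ = -2+5·β ≈ 6.09017, π⊥ = -2+5·β' ≈ -5.09017 ∉ [-0.5, 1.1) ⇒ out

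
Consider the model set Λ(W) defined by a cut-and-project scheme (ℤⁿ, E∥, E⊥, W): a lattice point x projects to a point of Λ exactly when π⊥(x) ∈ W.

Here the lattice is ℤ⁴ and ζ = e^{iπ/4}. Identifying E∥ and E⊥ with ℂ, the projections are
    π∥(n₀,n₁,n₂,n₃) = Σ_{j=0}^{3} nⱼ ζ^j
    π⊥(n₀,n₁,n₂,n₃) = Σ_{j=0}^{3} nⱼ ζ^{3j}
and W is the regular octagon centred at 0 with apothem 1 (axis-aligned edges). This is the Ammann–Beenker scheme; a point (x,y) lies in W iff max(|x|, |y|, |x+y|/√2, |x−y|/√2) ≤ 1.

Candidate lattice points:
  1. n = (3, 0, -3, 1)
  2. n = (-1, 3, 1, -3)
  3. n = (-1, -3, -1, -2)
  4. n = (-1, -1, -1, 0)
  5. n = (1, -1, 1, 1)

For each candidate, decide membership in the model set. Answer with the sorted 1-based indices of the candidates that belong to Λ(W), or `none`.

Internal map: ζ^{3j} for j=0..3 gives (1,0), (−√2/2,√2/2), (0,−1), (√2/2,√2/2).
candidate 1: n = (3, 0, -3, 1) → π⊥ ≈ (+3.7071, +3.7071); max(|x|,|y|,|x±y|/√2) = 5.2426 > 1 ⇒ ∉ W
candidate 2: n = (-1, 3, 1, -3) → π⊥ ≈ (-5.2426, -1.0000); max(|x|,|y|,|x±y|/√2) = 5.2426 > 1 ⇒ ∉ W
candidate 3: n = (-1, -3, -1, -2) → π⊥ ≈ (-0.2929, -2.5355); max(|x|,|y|,|x±y|/√2) = 2.5355 > 1 ⇒ ∉ W
candidate 4: n = (-1, -1, -1, 0) → π⊥ ≈ (-0.2929, +0.2929); max(|x|,|y|,|x±y|/√2) = 0.4142 ≤ 1 ⇒ ∈ W
candidate 5: n = (1, -1, 1, 1) → π⊥ ≈ (+2.4142, -1.0000); max(|x|,|y|,|x±y|/√2) = 2.4142 > 1 ⇒ ∉ W

4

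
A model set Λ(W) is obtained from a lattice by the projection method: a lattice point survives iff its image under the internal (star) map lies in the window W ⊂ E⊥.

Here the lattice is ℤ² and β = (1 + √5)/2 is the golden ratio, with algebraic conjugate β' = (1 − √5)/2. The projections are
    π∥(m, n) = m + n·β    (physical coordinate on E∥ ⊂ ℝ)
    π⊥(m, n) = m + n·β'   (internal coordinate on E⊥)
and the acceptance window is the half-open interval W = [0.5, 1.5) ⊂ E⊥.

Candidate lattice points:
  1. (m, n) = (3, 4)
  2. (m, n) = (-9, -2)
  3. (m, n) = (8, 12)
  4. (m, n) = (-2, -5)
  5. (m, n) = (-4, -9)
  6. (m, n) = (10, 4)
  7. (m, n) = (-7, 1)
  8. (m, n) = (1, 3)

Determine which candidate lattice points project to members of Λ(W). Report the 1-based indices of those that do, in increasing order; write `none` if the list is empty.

β' = (1−√5)/2 ≈ -0.6180.
candidate 1: (m,n)=(3,4) → π∥ = 3+4·β ≈ 9.4721, π⊥ = 3+4·β' ≈ 0.5279 ∈ [0.5, 1.5) ⇒ IN Λ
candidate 2: (m,n)=(-9,-2) → π∥ = -9-2·β ≈ -12.2361, π⊥ = -9-2·β' ≈ -7.7639 ∉ [0.5, 1.5) ⇒ out
candidate 3: (m,n)=(8,12) → π∥ = 8+12·β ≈ 27.4164, π⊥ = 8+12·β' ≈ 0.5836 ∈ [0.5, 1.5) ⇒ IN Λ
candidate 4: (m,n)=(-2,-5) → π∥ = -2-5·β ≈ -10.0902, π⊥ = -2-5·β' ≈ 1.0902 ∈ [0.5, 1.5) ⇒ IN Λ
candidate 5: (m,n)=(-4,-9) → π∥ = -4-9·β ≈ -18.5623, π⊥ = -4-9·β' ≈ 1.5623 ∉ [0.5, 1.5) ⇒ out
candidate 6: (m,n)=(10,4) → π∥ = 10+4·β ≈ 16.4721, π⊥ = 10+4·β' ≈ 7.5279 ∉ [0.5, 1.5) ⇒ out
candidate 7: (m,n)=(-7,1) → π∥ = -7+1·β ≈ -5.3820, π⊥ = -7+1·β' ≈ -7.6180 ∉ [0.5, 1.5) ⇒ out
candidate 8: (m,n)=(1,3) → π∥ = 1+3·β ≈ 5.8541, π⊥ = 1+3·β' ≈ -0.8541 ∉ [0.5, 1.5) ⇒ out

1, 3, 4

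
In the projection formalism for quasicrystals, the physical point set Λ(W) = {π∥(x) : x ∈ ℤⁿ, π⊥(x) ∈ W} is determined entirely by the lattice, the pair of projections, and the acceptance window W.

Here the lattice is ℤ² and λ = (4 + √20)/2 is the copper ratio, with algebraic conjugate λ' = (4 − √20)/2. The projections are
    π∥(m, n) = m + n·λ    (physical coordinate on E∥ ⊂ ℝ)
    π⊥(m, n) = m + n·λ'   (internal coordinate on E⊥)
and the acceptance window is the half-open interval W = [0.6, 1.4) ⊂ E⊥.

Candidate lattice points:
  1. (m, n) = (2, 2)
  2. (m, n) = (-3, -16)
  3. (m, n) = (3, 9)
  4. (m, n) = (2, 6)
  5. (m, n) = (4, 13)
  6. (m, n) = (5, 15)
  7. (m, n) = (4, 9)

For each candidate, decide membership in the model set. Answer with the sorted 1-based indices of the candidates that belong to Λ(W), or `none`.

2, 3, 5

λ' = (4−√20)/2 ≈ -0.236068.
candidate 1: (m,n)=(2,2) → π∥ = 2+2·λ ≈ 10.472136, π⊥ = 2+2·λ' ≈ 1.527864 ∉ [0.6, 1.4) ⇒ out
candidate 2: (m,n)=(-3,-16) → π∥ = -3-16·λ ≈ -70.777088, π⊥ = -3-16·λ' ≈ 0.777088 ∈ [0.6, 1.4) ⇒ IN Λ
candidate 3: (m,n)=(3,9) → π∥ = 3+9·λ ≈ 41.124612, π⊥ = 3+9·λ' ≈ 0.875388 ∈ [0.6, 1.4) ⇒ IN Λ
candidate 4: (m,n)=(2,6) → π∥ = 2+6·λ ≈ 27.416408, π⊥ = 2+6·λ' ≈ 0.583592 ∉ [0.6, 1.4) ⇒ out
candidate 5: (m,n)=(4,13) → π∥ = 4+13·λ ≈ 59.068884, π⊥ = 4+13·λ' ≈ 0.931116 ∈ [0.6, 1.4) ⇒ IN Λ
candidate 6: (m,n)=(5,15) → π∥ = 5+15·λ ≈ 68.541020, π⊥ = 5+15·λ' ≈ 1.458980 ∉ [0.6, 1.4) ⇒ out
candidate 7: (m,n)=(4,9) → π∥ = 4+9·λ ≈ 42.124612, π⊥ = 4+9·λ' ≈ 1.875388 ∉ [0.6, 1.4) ⇒ out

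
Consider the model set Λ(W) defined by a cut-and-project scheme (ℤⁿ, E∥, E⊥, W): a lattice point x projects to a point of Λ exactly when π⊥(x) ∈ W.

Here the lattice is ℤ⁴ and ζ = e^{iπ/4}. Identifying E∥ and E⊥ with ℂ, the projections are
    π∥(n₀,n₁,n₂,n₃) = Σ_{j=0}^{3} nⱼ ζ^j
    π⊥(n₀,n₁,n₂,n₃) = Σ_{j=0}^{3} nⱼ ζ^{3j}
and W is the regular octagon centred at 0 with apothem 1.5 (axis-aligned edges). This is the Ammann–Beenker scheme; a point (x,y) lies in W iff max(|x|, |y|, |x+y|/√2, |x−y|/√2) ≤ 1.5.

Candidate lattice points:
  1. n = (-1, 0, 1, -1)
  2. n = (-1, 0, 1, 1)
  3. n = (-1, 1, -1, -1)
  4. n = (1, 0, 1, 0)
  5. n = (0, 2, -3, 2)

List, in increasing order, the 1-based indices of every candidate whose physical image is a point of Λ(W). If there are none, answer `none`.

2, 4

With ζ = e^{iπ/4} the internal vectors are ζ^0,ζ^3,ζ^6,ζ^9.
#1 (-1, 0, 1, -1): internal (-1.707107, -1.707107); octagon support 2.414214 vs apothem 1.5 → ∉ W
#2 (-1, 0, 1, 1): internal (-0.292893, -0.292893); octagon support 0.414214 vs apothem 1.5 → ∈ W
#3 (-1, 1, -1, -1): internal (-2.414214, 1.000000); octagon support 2.414214 vs apothem 1.5 → ∉ W
#4 (1, 0, 1, 0): internal (1.000000, -1.000000); octagon support 1.414214 vs apothem 1.5 → ∈ W
#5 (0, 2, -3, 2): internal (0.000000, 5.828427); octagon support 5.828427 vs apothem 1.5 → ∉ W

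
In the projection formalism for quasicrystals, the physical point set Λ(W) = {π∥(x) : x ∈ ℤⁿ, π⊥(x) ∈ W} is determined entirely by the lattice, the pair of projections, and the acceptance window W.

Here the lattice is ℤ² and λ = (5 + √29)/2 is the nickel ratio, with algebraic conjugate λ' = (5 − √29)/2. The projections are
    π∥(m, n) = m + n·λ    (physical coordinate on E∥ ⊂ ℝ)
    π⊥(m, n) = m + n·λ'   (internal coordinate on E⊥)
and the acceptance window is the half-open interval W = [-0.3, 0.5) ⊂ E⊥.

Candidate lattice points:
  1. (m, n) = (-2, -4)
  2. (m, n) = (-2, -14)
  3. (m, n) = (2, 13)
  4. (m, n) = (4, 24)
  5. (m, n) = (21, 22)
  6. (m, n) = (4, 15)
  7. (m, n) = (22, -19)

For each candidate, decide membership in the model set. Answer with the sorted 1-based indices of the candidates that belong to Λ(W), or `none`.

none

λ' = (5−√29)/2 ≈ -0.192582.
[1] lift (-2,-4): star map gives -1.229670; window check -0.3 ≤ -1.229670 < 0.5 is false → out
[2] lift (-2,-14): star map gives 0.696154; window check -0.3 ≤ 0.696154 < 0.5 is false → out
[3] lift (2,13): star map gives -0.503571; window check -0.3 ≤ -0.503571 < 0.5 is false → out
[4] lift (4,24): star map gives -0.621978; window check -0.3 ≤ -0.621978 < 0.5 is false → out
[5] lift (21,22): star map gives 16.763187; window check -0.3 ≤ 16.763187 < 0.5 is false → out
[6] lift (4,15): star map gives 1.111264; window check -0.3 ≤ 1.111264 < 0.5 is false → out
[7] lift (22,-19): star map gives 25.659066; window check -0.3 ≤ 25.659066 < 0.5 is false → out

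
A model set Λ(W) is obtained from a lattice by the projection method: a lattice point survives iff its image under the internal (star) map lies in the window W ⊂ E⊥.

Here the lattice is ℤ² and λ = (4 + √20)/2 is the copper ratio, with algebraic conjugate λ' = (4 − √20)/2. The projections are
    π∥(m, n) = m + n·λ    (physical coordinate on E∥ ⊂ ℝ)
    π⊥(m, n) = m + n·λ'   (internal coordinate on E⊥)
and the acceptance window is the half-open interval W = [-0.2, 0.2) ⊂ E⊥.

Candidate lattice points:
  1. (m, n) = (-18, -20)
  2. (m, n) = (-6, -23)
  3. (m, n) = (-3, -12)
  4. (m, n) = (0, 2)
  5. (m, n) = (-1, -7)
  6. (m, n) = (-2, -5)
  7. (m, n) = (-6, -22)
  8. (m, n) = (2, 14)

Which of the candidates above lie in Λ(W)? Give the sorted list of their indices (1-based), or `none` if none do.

3

λ' = (4−√20)/2 ≈ -0.2361.
[1] lift (-18,-20): star map gives -13.2786; window check -0.2 ≤ -13.2786 < 0.2 is false → out
[2] lift (-6,-23): star map gives -0.5704; window check -0.2 ≤ -0.5704 < 0.2 is false → out
[3] lift (-3,-12): star map gives -0.1672; window check -0.2 ≤ -0.1672 < 0.2 is true → IN Λ
[4] lift (0,2): star map gives -0.4721; window check -0.2 ≤ -0.4721 < 0.2 is false → out
[5] lift (-1,-7): star map gives 0.6525; window check -0.2 ≤ 0.6525 < 0.2 is false → out
[6] lift (-2,-5): star map gives -0.8197; window check -0.2 ≤ -0.8197 < 0.2 is false → out
[7] lift (-6,-22): star map gives -0.8065; window check -0.2 ≤ -0.8065 < 0.2 is false → out
[8] lift (2,14): star map gives -1.3050; window check -0.2 ≤ -1.3050 < 0.2 is false → out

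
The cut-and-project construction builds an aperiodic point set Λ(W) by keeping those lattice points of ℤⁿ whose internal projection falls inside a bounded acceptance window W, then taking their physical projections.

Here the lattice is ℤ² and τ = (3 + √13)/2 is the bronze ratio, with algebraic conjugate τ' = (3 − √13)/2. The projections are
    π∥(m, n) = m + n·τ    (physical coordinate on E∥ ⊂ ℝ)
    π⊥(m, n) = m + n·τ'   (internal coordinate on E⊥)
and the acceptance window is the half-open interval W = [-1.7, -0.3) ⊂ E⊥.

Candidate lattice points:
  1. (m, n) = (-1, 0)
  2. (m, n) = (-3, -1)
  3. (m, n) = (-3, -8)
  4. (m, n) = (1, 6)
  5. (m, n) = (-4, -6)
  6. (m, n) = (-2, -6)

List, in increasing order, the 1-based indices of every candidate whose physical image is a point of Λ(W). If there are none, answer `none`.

1, 3, 4

τ' = (3−√13)/2 ≈ -0.30278.
[1] lift (-1,0): star map gives -1.00000; window check -1.7 ≤ -1.00000 < -0.3 is true → IN Λ
[2] lift (-3,-1): star map gives -2.69722; window check -1.7 ≤ -2.69722 < -0.3 is false → out
[3] lift (-3,-8): star map gives -0.57779; window check -1.7 ≤ -0.57779 < -0.3 is true → IN Λ
[4] lift (1,6): star map gives -0.81665; window check -1.7 ≤ -0.81665 < -0.3 is true → IN Λ
[5] lift (-4,-6): star map gives -2.18335; window check -1.7 ≤ -2.18335 < -0.3 is false → out
[6] lift (-2,-6): star map gives -0.18335; window check -1.7 ≤ -0.18335 < -0.3 is false → out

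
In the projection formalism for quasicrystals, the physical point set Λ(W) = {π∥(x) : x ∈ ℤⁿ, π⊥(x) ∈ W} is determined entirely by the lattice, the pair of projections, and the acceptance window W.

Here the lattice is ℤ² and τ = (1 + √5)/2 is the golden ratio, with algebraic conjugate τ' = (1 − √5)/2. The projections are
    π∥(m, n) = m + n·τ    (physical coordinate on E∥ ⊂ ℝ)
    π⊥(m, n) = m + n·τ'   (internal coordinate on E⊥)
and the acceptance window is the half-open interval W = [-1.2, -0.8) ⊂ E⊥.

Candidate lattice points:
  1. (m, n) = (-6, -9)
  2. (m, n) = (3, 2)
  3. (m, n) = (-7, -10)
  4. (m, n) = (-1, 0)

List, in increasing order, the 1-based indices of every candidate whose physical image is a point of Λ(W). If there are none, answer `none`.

3, 4

τ' = (1−√5)/2 ≈ -0.6180.
#1 (-6,-9): internal coord -6 + (-9)·τ' = -0.4377; -0.4377 ∉ [-1.2, -0.8) → out
#2 (3,2): internal coord 3 + (2)·τ' = +1.7639; +1.7639 ∉ [-1.2, -0.8) → out
#3 (-7,-10): internal coord -7 + (-10)·τ' = -0.8197; -0.8197 ∈ [-1.2, -0.8) → IN Λ
#4 (-1,0): internal coord -1 + (0)·τ' = -1.0000; -1.0000 ∈ [-1.2, -0.8) → IN Λ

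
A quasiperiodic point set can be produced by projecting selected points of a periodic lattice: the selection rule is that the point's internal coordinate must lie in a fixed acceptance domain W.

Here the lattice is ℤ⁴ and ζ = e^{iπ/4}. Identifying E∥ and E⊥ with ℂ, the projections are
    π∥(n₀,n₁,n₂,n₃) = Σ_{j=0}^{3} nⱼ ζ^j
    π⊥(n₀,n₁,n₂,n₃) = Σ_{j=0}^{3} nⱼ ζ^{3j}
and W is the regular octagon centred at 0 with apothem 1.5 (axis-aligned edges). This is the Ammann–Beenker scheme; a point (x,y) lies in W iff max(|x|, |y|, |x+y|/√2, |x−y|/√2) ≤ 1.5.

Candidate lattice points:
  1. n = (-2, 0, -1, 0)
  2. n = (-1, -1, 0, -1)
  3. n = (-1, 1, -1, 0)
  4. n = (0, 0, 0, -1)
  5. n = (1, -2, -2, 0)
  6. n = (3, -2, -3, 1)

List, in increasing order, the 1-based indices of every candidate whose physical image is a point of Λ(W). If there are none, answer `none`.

With ζ = e^{iπ/4} the internal vectors are ζ^0,ζ^3,ζ^6,ζ^9.
#1 (-2, 0, -1, 0): internal (-2.0000, 1.0000); octagon support 2.1213 vs apothem 1.5 → ∉ W
#2 (-1, -1, 0, -1): internal (-1.0000, -1.4142); octagon support 1.7071 vs apothem 1.5 → ∉ W
#3 (-1, 1, -1, 0): internal (-1.7071, 1.7071); octagon support 2.4142 vs apothem 1.5 → ∉ W
#4 (0, 0, 0, -1): internal (-0.7071, -0.7071); octagon support 1.0000 vs apothem 1.5 → ∈ W
#5 (1, -2, -2, 0): internal (2.4142, 0.5858); octagon support 2.4142 vs apothem 1.5 → ∉ W
#6 (3, -2, -3, 1): internal (5.1213, 2.2929); octagon support 5.2426 vs apothem 1.5 → ∉ W

4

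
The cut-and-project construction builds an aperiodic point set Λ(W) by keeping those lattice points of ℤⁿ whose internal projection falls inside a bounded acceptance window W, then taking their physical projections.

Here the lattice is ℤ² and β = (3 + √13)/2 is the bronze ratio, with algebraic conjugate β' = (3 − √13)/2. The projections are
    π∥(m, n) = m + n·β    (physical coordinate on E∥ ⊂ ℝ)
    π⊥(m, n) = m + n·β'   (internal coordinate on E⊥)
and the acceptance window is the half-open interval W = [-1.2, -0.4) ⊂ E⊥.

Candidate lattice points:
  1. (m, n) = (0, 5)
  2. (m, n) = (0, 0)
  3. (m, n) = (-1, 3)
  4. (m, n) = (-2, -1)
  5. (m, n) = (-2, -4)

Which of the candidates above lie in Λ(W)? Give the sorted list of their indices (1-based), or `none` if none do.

5

Compute β' = (3−√13)/2 = -0.30278, so π⊥(m,n) = m -0.30278·n.
#1 (0,5): internal coord 0 + (5)·β' = -1.51388; -1.51388 ∉ [-1.2, -0.4) → out
#2 (0,0): internal coord 0 + (0)·β' = +0.00000; +0.00000 ∉ [-1.2, -0.4) → out
#3 (-1,3): internal coord -1 + (3)·β' = -1.90833; -1.90833 ∉ [-1.2, -0.4) → out
#4 (-2,-1): internal coord -2 + (-1)·β' = -1.69722; -1.69722 ∉ [-1.2, -0.4) → out
#5 (-2,-4): internal coord -2 + (-4)·β' = -0.78890; -0.78890 ∈ [-1.2, -0.4) → IN Λ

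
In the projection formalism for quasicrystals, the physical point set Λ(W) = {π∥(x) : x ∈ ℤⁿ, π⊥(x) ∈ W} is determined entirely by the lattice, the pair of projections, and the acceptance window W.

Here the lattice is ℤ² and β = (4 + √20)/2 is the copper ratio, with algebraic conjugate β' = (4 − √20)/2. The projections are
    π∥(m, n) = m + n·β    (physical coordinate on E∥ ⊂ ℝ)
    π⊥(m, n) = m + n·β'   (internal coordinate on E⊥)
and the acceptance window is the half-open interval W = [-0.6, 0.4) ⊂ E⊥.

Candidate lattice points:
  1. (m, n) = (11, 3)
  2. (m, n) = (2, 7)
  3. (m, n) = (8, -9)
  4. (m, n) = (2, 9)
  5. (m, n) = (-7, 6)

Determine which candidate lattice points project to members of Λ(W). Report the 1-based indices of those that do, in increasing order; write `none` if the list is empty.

2, 4

β' = (4−√20)/2 ≈ -0.236068.
candidate 1: (m,n)=(11,3) → π∥ = 11+3·β ≈ 23.708204, π⊥ = 11+3·β' ≈ 10.291796 ∉ [-0.6, 0.4) ⇒ out
candidate 2: (m,n)=(2,7) → π∥ = 2+7·β ≈ 31.652476, π⊥ = 2+7·β' ≈ 0.347524 ∈ [-0.6, 0.4) ⇒ IN Λ
candidate 3: (m,n)=(8,-9) → π∥ = 8-9·β ≈ -30.124612, π⊥ = 8-9·β' ≈ 10.124612 ∉ [-0.6, 0.4) ⇒ out
candidate 4: (m,n)=(2,9) → π∥ = 2+9·β ≈ 40.124612, π⊥ = 2+9·β' ≈ -0.124612 ∈ [-0.6, 0.4) ⇒ IN Λ
candidate 5: (m,n)=(-7,6) → π∥ = -7+6·β ≈ 18.416408, π⊥ = -7+6·β' ≈ -8.416408 ∉ [-0.6, 0.4) ⇒ out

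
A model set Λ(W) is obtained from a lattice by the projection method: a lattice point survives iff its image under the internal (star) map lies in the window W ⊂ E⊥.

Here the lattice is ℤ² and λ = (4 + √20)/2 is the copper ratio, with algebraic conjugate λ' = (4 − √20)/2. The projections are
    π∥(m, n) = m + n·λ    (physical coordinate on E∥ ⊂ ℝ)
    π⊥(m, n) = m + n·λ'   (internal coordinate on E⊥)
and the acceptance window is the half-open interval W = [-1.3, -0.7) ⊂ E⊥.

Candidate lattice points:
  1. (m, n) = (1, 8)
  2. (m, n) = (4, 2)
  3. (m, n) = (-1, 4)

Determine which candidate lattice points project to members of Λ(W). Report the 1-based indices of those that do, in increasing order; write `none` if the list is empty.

1

Compute λ' = (4−√20)/2 = -0.23607, so π⊥(m,n) = m -0.23607·n.
candidate 1: (m,n)=(1,8) → π∥ = 1+8·λ ≈ 34.88854, π⊥ = 1+8·λ' ≈ -0.88854 ∈ [-1.3, -0.7) ⇒ IN Λ
candidate 2: (m,n)=(4,2) → π∥ = 4+2·λ ≈ 12.47214, π⊥ = 4+2·λ' ≈ 3.52786 ∉ [-1.3, -0.7) ⇒ out
candidate 3: (m,n)=(-1,4) → π∥ = -1+4·λ ≈ 15.94427, π⊥ = -1+4·λ' ≈ -1.94427 ∉ [-1.3, -0.7) ⇒ out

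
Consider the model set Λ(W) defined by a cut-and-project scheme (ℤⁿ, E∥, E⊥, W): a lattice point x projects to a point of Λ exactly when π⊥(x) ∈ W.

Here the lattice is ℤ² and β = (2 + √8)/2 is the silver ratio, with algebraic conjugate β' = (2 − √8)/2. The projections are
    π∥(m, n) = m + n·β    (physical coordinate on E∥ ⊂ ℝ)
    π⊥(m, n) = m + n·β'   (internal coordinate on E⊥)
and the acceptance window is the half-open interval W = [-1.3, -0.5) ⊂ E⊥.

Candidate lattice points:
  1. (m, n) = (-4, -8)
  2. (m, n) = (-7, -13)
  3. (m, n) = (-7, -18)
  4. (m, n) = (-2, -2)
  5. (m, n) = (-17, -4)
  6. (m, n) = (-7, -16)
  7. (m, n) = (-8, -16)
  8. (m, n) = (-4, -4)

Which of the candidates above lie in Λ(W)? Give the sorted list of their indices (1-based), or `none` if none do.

1, 4

β' = (2−√8)/2 ≈ -0.4142.
[1] lift (-4,-8): star map gives -0.6863; window check -1.3 ≤ -0.6863 < -0.5 is true → IN Λ
[2] lift (-7,-13): star map gives -1.6152; window check -1.3 ≤ -1.6152 < -0.5 is false → out
[3] lift (-7,-18): star map gives 0.4558; window check -1.3 ≤ 0.4558 < -0.5 is false → out
[4] lift (-2,-2): star map gives -1.1716; window check -1.3 ≤ -1.1716 < -0.5 is true → IN Λ
[5] lift (-17,-4): star map gives -15.3431; window check -1.3 ≤ -15.3431 < -0.5 is false → out
[6] lift (-7,-16): star map gives -0.3726; window check -1.3 ≤ -0.3726 < -0.5 is false → out
[7] lift (-8,-16): star map gives -1.3726; window check -1.3 ≤ -1.3726 < -0.5 is false → out
[8] lift (-4,-4): star map gives -2.3431; window check -1.3 ≤ -2.3431 < -0.5 is false → out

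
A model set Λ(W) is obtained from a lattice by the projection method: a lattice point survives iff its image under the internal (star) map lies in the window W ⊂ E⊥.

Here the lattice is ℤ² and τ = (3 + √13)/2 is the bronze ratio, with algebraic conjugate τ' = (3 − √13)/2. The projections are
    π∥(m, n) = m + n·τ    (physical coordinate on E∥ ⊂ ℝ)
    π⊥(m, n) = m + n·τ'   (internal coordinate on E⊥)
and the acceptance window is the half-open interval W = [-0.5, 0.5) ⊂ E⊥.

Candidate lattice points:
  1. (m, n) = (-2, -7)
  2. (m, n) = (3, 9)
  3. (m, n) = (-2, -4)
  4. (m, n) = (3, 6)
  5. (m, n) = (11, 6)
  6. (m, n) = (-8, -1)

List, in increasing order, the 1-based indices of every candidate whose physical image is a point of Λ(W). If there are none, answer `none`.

1, 2

Compute τ' = (3−√13)/2 = -0.3028, so π⊥(m,n) = m -0.3028·n.
candidate 1: (m,n)=(-2,-7) → π∥ = -2-7·τ ≈ -25.1194, π⊥ = -2-7·τ' ≈ 0.1194 ∈ [-0.5, 0.5) ⇒ IN Λ
candidate 2: (m,n)=(3,9) → π∥ = 3+9·τ ≈ 32.7250, π⊥ = 3+9·τ' ≈ 0.2750 ∈ [-0.5, 0.5) ⇒ IN Λ
candidate 3: (m,n)=(-2,-4) → π∥ = -2-4·τ ≈ -15.2111, π⊥ = -2-4·τ' ≈ -0.7889 ∉ [-0.5, 0.5) ⇒ out
candidate 4: (m,n)=(3,6) → π∥ = 3+6·τ ≈ 22.8167, π⊥ = 3+6·τ' ≈ 1.1833 ∉ [-0.5, 0.5) ⇒ out
candidate 5: (m,n)=(11,6) → π∥ = 11+6·τ ≈ 30.8167, π⊥ = 11+6·τ' ≈ 9.1833 ∉ [-0.5, 0.5) ⇒ out
candidate 6: (m,n)=(-8,-1) → π∥ = -8-1·τ ≈ -11.3028, π⊥ = -8-1·τ' ≈ -7.6972 ∉ [-0.5, 0.5) ⇒ out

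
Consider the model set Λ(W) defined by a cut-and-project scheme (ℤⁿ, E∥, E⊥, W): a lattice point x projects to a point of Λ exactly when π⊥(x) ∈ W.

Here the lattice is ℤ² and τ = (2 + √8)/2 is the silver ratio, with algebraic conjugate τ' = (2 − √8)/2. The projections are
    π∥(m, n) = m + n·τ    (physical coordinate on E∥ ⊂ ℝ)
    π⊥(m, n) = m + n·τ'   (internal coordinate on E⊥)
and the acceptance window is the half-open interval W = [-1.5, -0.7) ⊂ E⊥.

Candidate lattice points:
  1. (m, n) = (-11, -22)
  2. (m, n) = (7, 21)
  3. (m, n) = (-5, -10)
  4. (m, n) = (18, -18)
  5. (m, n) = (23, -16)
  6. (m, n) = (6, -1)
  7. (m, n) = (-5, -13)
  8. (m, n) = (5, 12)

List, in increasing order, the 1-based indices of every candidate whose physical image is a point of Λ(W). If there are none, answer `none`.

Numerically τ ≈ 2.41421 and τ' = −1/τ ≈ -0.41421.
[1] lift (-11,-22): star map gives -1.88730; window check -1.5 ≤ -1.88730 < -0.7 is false → out
[2] lift (7,21): star map gives -1.69848; window check -1.5 ≤ -1.69848 < -0.7 is false → out
[3] lift (-5,-10): star map gives -0.85786; window check -1.5 ≤ -0.85786 < -0.7 is true → IN Λ
[4] lift (18,-18): star map gives 25.45584; window check -1.5 ≤ 25.45584 < -0.7 is false → out
[5] lift (23,-16): star map gives 29.62742; window check -1.5 ≤ 29.62742 < -0.7 is false → out
[6] lift (6,-1): star map gives 6.41421; window check -1.5 ≤ 6.41421 < -0.7 is false → out
[7] lift (-5,-13): star map gives 0.38478; window check -1.5 ≤ 0.38478 < -0.7 is false → out
[8] lift (5,12): star map gives 0.02944; window check -1.5 ≤ 0.02944 < -0.7 is false → out

3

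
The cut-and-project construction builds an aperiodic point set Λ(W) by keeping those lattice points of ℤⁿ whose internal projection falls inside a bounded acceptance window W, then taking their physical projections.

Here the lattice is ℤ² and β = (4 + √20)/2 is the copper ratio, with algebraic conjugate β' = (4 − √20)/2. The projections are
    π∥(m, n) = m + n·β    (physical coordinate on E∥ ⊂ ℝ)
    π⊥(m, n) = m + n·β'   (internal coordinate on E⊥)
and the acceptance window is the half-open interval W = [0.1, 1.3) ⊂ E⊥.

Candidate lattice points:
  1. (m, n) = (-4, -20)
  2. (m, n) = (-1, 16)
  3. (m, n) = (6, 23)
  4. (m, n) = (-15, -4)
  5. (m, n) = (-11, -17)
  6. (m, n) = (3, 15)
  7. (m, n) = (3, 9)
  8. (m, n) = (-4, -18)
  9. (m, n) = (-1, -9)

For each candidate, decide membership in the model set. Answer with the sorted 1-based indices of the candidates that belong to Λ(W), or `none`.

Numerically β ≈ 4.236068 and β' = −1/β ≈ -0.236068.
candidate 1: (m,n)=(-4,-20) → π∥ = -4-20·β ≈ -88.721360, π⊥ = -4-20·β' ≈ 0.721360 ∈ [0.1, 1.3) ⇒ IN Λ
candidate 2: (m,n)=(-1,16) → π∥ = -1+16·β ≈ 66.777088, π⊥ = -1+16·β' ≈ -4.777088 ∉ [0.1, 1.3) ⇒ out
candidate 3: (m,n)=(6,23) → π∥ = 6+23·β ≈ 103.429563, π⊥ = 6+23·β' ≈ 0.570437 ∈ [0.1, 1.3) ⇒ IN Λ
candidate 4: (m,n)=(-15,-4) → π∥ = -15-4·β ≈ -31.944272, π⊥ = -15-4·β' ≈ -14.055728 ∉ [0.1, 1.3) ⇒ out
candidate 5: (m,n)=(-11,-17) → π∥ = -11-17·β ≈ -83.013156, π⊥ = -11-17·β' ≈ -6.986844 ∉ [0.1, 1.3) ⇒ out
candidate 6: (m,n)=(3,15) → π∥ = 3+15·β ≈ 66.541020, π⊥ = 3+15·β' ≈ -0.541020 ∉ [0.1, 1.3) ⇒ out
candidate 7: (m,n)=(3,9) → π∥ = 3+9·β ≈ 41.124612, π⊥ = 3+9·β' ≈ 0.875388 ∈ [0.1, 1.3) ⇒ IN Λ
candidate 8: (m,n)=(-4,-18) → π∥ = -4-18·β ≈ -80.249224, π⊥ = -4-18·β' ≈ 0.249224 ∈ [0.1, 1.3) ⇒ IN Λ
candidate 9: (m,n)=(-1,-9) → π∥ = -1-9·β ≈ -39.124612, π⊥ = -1-9·β' ≈ 1.124612 ∈ [0.1, 1.3) ⇒ IN Λ

1, 3, 7, 8, 9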